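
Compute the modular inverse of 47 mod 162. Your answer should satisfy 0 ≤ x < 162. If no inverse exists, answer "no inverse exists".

131

gcd(162, 47) by repeated division:
162 = 3*47 + 21
47 = 2*21 + 5
21 = 4*5 + 1
5 = 5*1 + 0
The gcd is 1. Working backward:
1 = 21 − 4·5
1 = −4·47 + 9·21
1 = 9·162 − 31·47
Thus 47·(-31) ≡ 1 (mod 162); reducing, -31 mod 162 = 131.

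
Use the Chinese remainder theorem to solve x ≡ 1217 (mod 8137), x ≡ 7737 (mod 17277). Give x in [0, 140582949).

65211135

Write x = 1217 + 8137·k. Then 8137·k ≡ 7737 − 1217 ≡ 6520 (mod 17277).
Need 8137⁻¹ mod 17277. Extended Euclid on (17277, 8137):
17277 = 2*8137 + 1003
8137 = 8*1003 + 113
1003 = 8*113 + 99
113 = 1*99 + 14
99 = 7*14 + 1
14 = 14*1 + 0
Back-substitute:
1 = 99 − 7·14
1 = −7·113 + 8·99
1 = 8·1003 − 71·113
1 = −71·8137 + 576·1003
1 = 576·17277 − 1223·8137
8137⁻¹ ≡ 16054 (mod 17277), so k ≡ 16054·6520 ≡ 8014 (mod 17277).
x = 1217 + 8137·8014 = 65211135.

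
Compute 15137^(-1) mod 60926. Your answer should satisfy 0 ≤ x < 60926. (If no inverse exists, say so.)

14345

Run Euclid on (60926, 15137):
60926 = 4×15137 + 378
15137 = 40×378 + 17
378 = 22×17 + 4
17 = 4×4 + 1
4 = 4×1 + 0
Since gcd(15137, 60926) = 1, back-substitute to write 1 as a combination:
1 = 17 − 4·4
1 = −4·378 + 89·17
1 = 89·15137 − 3564·378
1 = −3564·60926 + 14345·15137
So 15137·14345 ≡ 1 (mod 60926).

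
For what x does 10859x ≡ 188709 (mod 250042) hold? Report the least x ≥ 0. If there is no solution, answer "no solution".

First find gcd(10859, 250042):
250042 = 23·10859 + 285
10859 = 38·285 + 29
285 = 9·29 + 24
29 = 1·24 + 5
24 = 4·5 + 4
5 = 1·4 + 1
4 = 4·1 + 0
gcd = 1, so a unique solution mod 250042 exists.
Back-substitute for the Bézout coefficients:
1 = 5 − 4
1 = −24 + 5·5
1 = 5·29 − 6·24
1 = −6·285 + 59·29
1 = 59·10859 − 2248·285
1 = −2248·250042 + 51763·10859
So 10859·(51763) ≡ 1 (mod 250042), giving 10859⁻¹ ≡ 51763.
x ≡ 10859⁻¹·188709 ≡ 51763·188709 ≡ 3195 (mod 250042).

3195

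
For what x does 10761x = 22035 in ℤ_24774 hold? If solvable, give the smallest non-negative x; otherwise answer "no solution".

First find gcd(10761, 24774):
24774 = 2·10761 + 3252
10761 = 3·3252 + 1005
3252 = 3·1005 + 237
1005 = 4·237 + 57
237 = 4·57 + 9
57 = 6·9 + 3
9 = 3·3 + 0
gcd = 3 and 3 | 22035, so solutions exist. Divide through by 3: 3587x ≡ 7345 (mod 8258).
Now find 3587⁻¹ mod 8258:
8258 = 2*3587 + 1084
3587 = 3*1084 + 335
1084 = 3*335 + 79
335 = 4*79 + 19
79 = 4*19 + 3
19 = 6*3 + 1
3 = 3*1 + 0
Back-substitute:
1 = 19 − 6·3
1 = −6·79 + 25·19
1 = 25·335 − 106·79
1 = −106·1084 + 343·335
1 = 343·3587 − 1135·1084
1 = −1135·8258 + 2613·3587
So 3587⁻¹ ≡ 2613 (mod 8258).
Then x ≡ 2613·7345 ≡ 893 (mod 8258); the smallest non-negative solution is x = 893.

893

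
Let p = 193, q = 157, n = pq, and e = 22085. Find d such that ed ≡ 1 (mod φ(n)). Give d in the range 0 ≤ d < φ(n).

12941

φ(n) = (p−1)(q−1) = 192·156 = 29952.
Need d with 22085·d ≡ 1 (mod 29952). Apply the extended Euclidean algorithm:
29952 = 1×22085 + 7867
22085 = 2×7867 + 6351
7867 = 1×6351 + 1516
6351 = 4×1516 + 287
1516 = 5×287 + 81
287 = 3×81 + 44
81 = 1×44 + 37
44 = 1×37 + 7
37 = 5×7 + 2
7 = 3×2 + 1
2 = 2×1 + 0
Back-substitute:
1 = 7 − 3·2
1 = −3·37 + 16·7
1 = 16·44 − 19·37
1 = −19·81 + 35·44
1 = 35·287 − 124·81
1 = −124·1516 + 655·287
1 = 655·6351 − 2744·1516
1 = −2744·7867 + 3399·6351
1 = 3399·22085 − 9542·7867
1 = −9542·29952 + 12941·22085
So 22085·12941 ≡ 1 (mod 29952), hence d = 12941.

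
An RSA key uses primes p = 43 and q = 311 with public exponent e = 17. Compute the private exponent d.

6893

φ(n) = (p−1)(q−1) = 42·310 = 13020.
Need d with 17·d ≡ 1 (mod 13020). Apply the extended Euclidean algorithm:
13020 = 765·17 + 15
17 = 1·15 + 2
15 = 7·2 + 1
2 = 2·1 + 0
Back-substitute:
1 = 15 − 7·2
1 = −7·17 + 8·15
1 = 8·13020 − 6127·17
So 17·(-6127) ≡ 1 (mod 13020), hence d ≡ -6127 ≡ 6893 (mod 13020).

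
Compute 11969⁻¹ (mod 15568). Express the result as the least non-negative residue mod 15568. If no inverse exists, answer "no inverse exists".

4689

Apply the Euclidean algorithm to 15568 and 11969:
15568 = 1×11969 + 3599
11969 = 3×3599 + 1172
3599 = 3×1172 + 83
1172 = 14×83 + 10
83 = 8×10 + 3
10 = 3×3 + 1
3 = 3×1 + 0
gcd = 1, so the inverse exists. Back-substitute:
1 = 10 − 3·3
1 = −3·83 + 25·10
1 = 25·1172 − 353·83
1 = −353·3599 + 1084·1172
1 = 1084·11969 − 3605·3599
1 = −3605·15568 + 4689·11969
So 11969·4689 ≡ 1 (mod 15568).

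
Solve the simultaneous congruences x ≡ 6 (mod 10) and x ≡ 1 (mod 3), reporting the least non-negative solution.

Write x = 6 + 10·k. Then 10·k ≡ 1 − 6 ≡ 1 (mod 3).
Need 10⁻¹ mod 3. Extended Euclid on (3, 1):
3 = 3×1 + 0
10⁻¹ ≡ 1 (mod 3), so k ≡ 1·1 ≡ 1 (mod 3).
x = 6 + 10·1 = 16.

16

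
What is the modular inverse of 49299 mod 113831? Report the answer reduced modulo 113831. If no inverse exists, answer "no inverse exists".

Run Euclid on (113831, 49299):
113831 = 2*49299 + 15233
49299 = 3*15233 + 3600
15233 = 4*3600 + 833
3600 = 4*833 + 268
833 = 3*268 + 29
268 = 9*29 + 7
29 = 4*7 + 1
7 = 7*1 + 0
gcd = 1, so the inverse exists. Back-substitute:
1 = 29 − 4·7
1 = −4·268 + 37·29
1 = 37·833 − 115·268
1 = −115·3600 + 497·833
1 = 497·15233 − 2103·3600
1 = −2103·49299 + 6806·15233
1 = 6806·113831 − 15715·49299
Thus 49299·(-15715) ≡ 1 (mod 113831); reducing, -15715 mod 113831 = 98116.

98116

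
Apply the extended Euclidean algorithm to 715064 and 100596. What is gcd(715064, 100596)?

Apply Euclid's algorithm to 715064 and 100596:
715064 = 7*100596 + 10892
100596 = 9*10892 + 2568
10892 = 4*2568 + 620
2568 = 4*620 + 88
620 = 7*88 + 4
88 = 22*4 + 0
gcd(715064, 100596) = 4.
Back-substituting:
4 = 620 − 7·88
4 = −7·2568 + 29·620
4 = 29·10892 − 123·2568
4 = −123·100596 + 1136·10892
4 = 1136·715064 − 8075·100596
So 4 = (1136)·715064 + (-8075)·100596.

4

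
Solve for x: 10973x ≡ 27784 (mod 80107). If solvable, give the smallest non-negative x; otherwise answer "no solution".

75576

First find gcd(10973, 80107):
80107 = 7*10973 + 3296
10973 = 3*3296 + 1085
3296 = 3*1085 + 41
1085 = 26*41 + 19
41 = 2*19 + 3
19 = 6*3 + 1
3 = 3*1 + 0
gcd = 1, so a unique solution mod 80107 exists.
Back-substitute for the Bézout coefficients:
1 = 19 − 6·3
1 = −6·41 + 13·19
1 = 13·1085 − 344·41
1 = −344·3296 + 1045·1085
1 = 1045·10973 − 3479·3296
1 = −3479·80107 + 25398·10973
So 10973·(25398) ≡ 1 (mod 80107), giving 10973⁻¹ ≡ 25398.
x ≡ 10973⁻¹·27784 ≡ 25398·27784 ≡ 75576 (mod 80107).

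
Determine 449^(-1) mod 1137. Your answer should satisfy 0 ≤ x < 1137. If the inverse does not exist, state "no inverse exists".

gcd(1137, 449) by repeated division:
1137 = 2·449 + 239
449 = 1·239 + 210
239 = 1·210 + 29
210 = 7·29 + 7
29 = 4·7 + 1
7 = 7·1 + 0
The gcd is 1. Working backward:
1 = 29 − 4·7
1 = −4·210 + 29·29
1 = 29·239 − 33·210
1 = −33·449 + 62·239
1 = 62·1137 − 157·449
Thus 449·(-157) ≡ 1 (mod 1137); reducing, -157 mod 1137 = 980.

980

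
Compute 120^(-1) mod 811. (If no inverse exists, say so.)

Run Euclid on (811, 120):
811 = 6·120 + 91
120 = 1·91 + 29
91 = 3·29 + 4
29 = 7·4 + 1
4 = 4·1 + 0
Since gcd(120, 811) = 1, back-substitute to write 1 as a combination:
1 = 29 − 7·4
1 = −7·91 + 22·29
1 = 22·120 − 29·91
1 = −29·811 + 196·120
So 120·196 ≡ 1 (mod 811).

196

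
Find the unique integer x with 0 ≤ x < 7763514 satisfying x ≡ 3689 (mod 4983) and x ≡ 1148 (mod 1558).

Write x = 3689 + 4983·k. Then 4983·k ≡ 1148 − 3689 ≡ 575 (mod 1558).
Need 4983⁻¹ mod 1558. Extended Euclid on (1558, 309):
1558 = 5*309 + 13
309 = 23*13 + 10
13 = 1*10 + 3
10 = 3*3 + 1
3 = 3*1 + 0
Back-substitute:
1 = 10 − 3·3
1 = −3·13 + 4·10
1 = 4·309 − 95·13
1 = −95·1558 + 479·309
4983⁻¹ ≡ 479 (mod 1558), so k ≡ 479·575 ≡ 1217 (mod 1558).
x = 3689 + 4983·1217 = 6068000.

6068000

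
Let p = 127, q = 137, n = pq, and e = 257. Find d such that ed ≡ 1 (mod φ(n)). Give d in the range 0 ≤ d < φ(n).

6401

φ(n) = (p−1)(q−1) = 126·136 = 17136.
Need d with 257·d ≡ 1 (mod 17136). Apply the extended Euclidean algorithm:
17136 = 66·257 + 174
257 = 1·174 + 83
174 = 2·83 + 8
83 = 10·8 + 3
8 = 2·3 + 2
3 = 1·2 + 1
2 = 2·1 + 0
Back-substitute:
1 = 3 − 2
1 = −8 + 3·3
1 = 3·83 − 31·8
1 = −31·174 + 65·83
1 = 65·257 − 96·174
1 = −96·17136 + 6401·257
So 257·6401 ≡ 1 (mod 17136), hence d = 6401.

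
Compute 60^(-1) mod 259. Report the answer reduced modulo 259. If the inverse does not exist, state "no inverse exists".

Apply the Euclidean algorithm to 259 and 60:
259 = 4*60 + 19
60 = 3*19 + 3
19 = 6*3 + 1
3 = 3*1 + 0
gcd = 1, so the inverse exists. Back-substitute:
1 = 19 − 6·3
1 = −6·60 + 19·19
1 = 19·259 − 82·60
Hence 60⁻¹ ≡ -82 ≡ 177 (mod 259).

177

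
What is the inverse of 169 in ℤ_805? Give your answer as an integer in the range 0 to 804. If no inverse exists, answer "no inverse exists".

Run Euclid on (805, 169):
805 = 4*169 + 129
169 = 1*129 + 40
129 = 3*40 + 9
40 = 4*9 + 4
9 = 2*4 + 1
4 = 4*1 + 0
gcd = 1, so the inverse exists. Back-substitute:
1 = 9 − 2·4
1 = −2·40 + 9·9
1 = 9·129 − 29·40
1 = −29·169 + 38·129
1 = 38·805 − 181·169
Thus 169·(-181) ≡ 1 (mod 805); reducing, -181 mod 805 = 624.

624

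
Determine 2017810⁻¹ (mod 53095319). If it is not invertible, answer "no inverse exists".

Apply the Euclidean algorithm to 53095319 and 2017810:
53095319 = 26×2017810 + 632259
2017810 = 3×632259 + 121033
632259 = 5×121033 + 27094
121033 = 4×27094 + 12657
27094 = 2×12657 + 1780
12657 = 7×1780 + 197
1780 = 9×197 + 7
197 = 28×7 + 1
7 = 7×1 + 0
gcd = 1, so the inverse exists. Back-substitute:
1 = 197 − 28·7
1 = −28·1780 + 253·197
1 = 253·12657 − 1799·1780
1 = −1799·27094 + 3851·12657
1 = 3851·121033 − 17203·27094
1 = −17203·632259 + 89866·121033
1 = 89866·2017810 − 286801·632259
1 = −286801·53095319 + 7546692·2017810
So 2017810·7546692 ≡ 1 (mod 53095319).

7546692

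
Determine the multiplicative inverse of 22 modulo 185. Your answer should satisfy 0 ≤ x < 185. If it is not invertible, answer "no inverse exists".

Extended Euclidean algorithm:
185 = 8*22 + 9
22 = 2*9 + 4
9 = 2*4 + 1
4 = 4*1 + 0
gcd = 1, so the inverse exists. Back-substitute:
1 = 9 − 2·4
1 = −2·22 + 5·9
1 = 5·185 − 42·22
So 22·(-42) ≡ 1 (mod 185), and -42 ≡ 143 (mod 185).

143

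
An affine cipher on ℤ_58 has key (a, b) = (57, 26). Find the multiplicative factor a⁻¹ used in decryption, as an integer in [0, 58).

gcd(58, 57) by repeated division:
58 = 1*57 + 1
57 = 57*1 + 0
Since gcd(57, 58) = 1, back-substitute to write 1 as a combination:
1 = 58 − 57
Hence 57⁻¹ ≡ -1 ≡ 57 (mod 58).

57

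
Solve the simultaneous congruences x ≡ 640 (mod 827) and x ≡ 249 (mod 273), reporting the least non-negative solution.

157770

Write x = 640 + 827·k. Then 827·k ≡ 249 − 640 ≡ 155 (mod 273).
Need 827⁻¹ mod 273. Extended Euclid on (273, 8):
273 = 34·8 + 1
8 = 8·1 + 0
Back-substitute:
1 = 273 − 34·8
827⁻¹ ≡ 239 (mod 273), so k ≡ 239·155 ≡ 190 (mod 273).
x = 640 + 827·190 = 157770.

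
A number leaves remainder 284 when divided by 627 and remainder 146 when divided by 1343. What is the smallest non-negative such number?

96842

Write x = 284 + 627·k. Then 627·k ≡ 146 − 284 ≡ 1205 (mod 1343).
Need 627⁻¹ mod 1343. Extended Euclid on (1343, 627):
1343 = 2*627 + 89
627 = 7*89 + 4
89 = 22*4 + 1
4 = 4*1 + 0
Back-substitute:
1 = 89 − 22·4
1 = −22·627 + 155·89
1 = 155·1343 − 332·627
627⁻¹ ≡ 1011 (mod 1343), so k ≡ 1011·1205 ≡ 154 (mod 1343).
x = 284 + 627·154 = 96842.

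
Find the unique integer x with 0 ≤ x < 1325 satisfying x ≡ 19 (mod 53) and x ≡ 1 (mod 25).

1026

Write x = 19 + 53·k. Then 53·k ≡ 1 − 19 ≡ 7 (mod 25).
Need 53⁻¹ mod 25. Extended Euclid on (25, 3):
25 = 8*3 + 1
3 = 3*1 + 0
Back-substitute:
1 = 25 − 8·3
53⁻¹ ≡ 17 (mod 25), so k ≡ 17·7 ≡ 19 (mod 25).
x = 19 + 53·19 = 1026.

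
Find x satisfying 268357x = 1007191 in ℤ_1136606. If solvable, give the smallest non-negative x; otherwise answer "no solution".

First find gcd(268357, 1136606):
1136606 = 4×268357 + 63178
268357 = 4×63178 + 15645
63178 = 4×15645 + 598
15645 = 26×598 + 97
598 = 6×97 + 16
97 = 6×16 + 1
16 = 16×1 + 0
gcd = 1, so a unique solution mod 1136606 exists.
Back-substitute for the Bézout coefficients:
1 = 97 − 6·16
1 = −6·598 + 37·97
1 = 37·15645 − 968·598
1 = −968·63178 + 3909·15645
1 = 3909·268357 − 16604·63178
1 = −16604·1136606 + 70325·268357
So 268357·(70325) ≡ 1 (mod 1136606), giving 268357⁻¹ ≡ 70325.
x ≡ 268357⁻¹·1007191 ≡ 70325·1007191 ≡ 830973 (mod 1136606).

830973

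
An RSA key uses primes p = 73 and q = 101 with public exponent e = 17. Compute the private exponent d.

φ(n) = (p−1)(q−1) = 72·100 = 7200.
Need d with 17·d ≡ 1 (mod 7200). Apply the extended Euclidean algorithm:
7200 = 423·17 + 9
17 = 1·9 + 8
9 = 1·8 + 1
8 = 8·1 + 0
Back-substitute:
1 = 9 − 8
1 = −17 + 2·9
1 = 2·7200 − 847·17
So 17·(-847) ≡ 1 (mod 7200), hence d ≡ -847 ≡ 6353 (mod 7200).

6353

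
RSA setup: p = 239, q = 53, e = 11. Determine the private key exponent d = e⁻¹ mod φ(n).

φ(n) = (p−1)(q−1) = 238·52 = 12376.
Need d with 11·d ≡ 1 (mod 12376). Apply the extended Euclidean algorithm:
12376 = 1125×11 + 1
11 = 11×1 + 0
Back-substitute:
1 = 12376 − 1125·11
So 11·(-1125) ≡ 1 (mod 12376), hence d ≡ -1125 ≡ 11251 (mod 12376).

11251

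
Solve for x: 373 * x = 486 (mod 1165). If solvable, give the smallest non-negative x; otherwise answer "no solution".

First find gcd(373, 1165):
1165 = 3*373 + 46
373 = 8*46 + 5
46 = 9*5 + 1
5 = 5*1 + 0
gcd = 1, so a unique solution mod 1165 exists.
Back-substitute for the Bézout coefficients:
1 = 46 − 9·5
1 = −9·373 + 73·46
1 = 73·1165 − 228·373
So 373·(-228) ≡ 1 (mod 1165), giving 373⁻¹ ≡ 937.
x ≡ 373⁻¹·486 ≡ 937·486 ≡ 1032 (mod 1165).

1032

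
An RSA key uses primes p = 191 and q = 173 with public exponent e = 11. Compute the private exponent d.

φ(n) = (p−1)(q−1) = 190·172 = 32680.
Need d with 11·d ≡ 1 (mod 32680). Apply the extended Euclidean algorithm:
32680 = 2970·11 + 10
11 = 1·10 + 1
10 = 10·1 + 0
Back-substitute:
1 = 11 − 10
1 = −32680 + 2971·11
So 11·2971 ≡ 1 (mod 32680), hence d = 2971.

2971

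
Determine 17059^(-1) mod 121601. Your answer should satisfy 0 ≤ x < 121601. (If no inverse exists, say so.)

3279

Apply the Euclidean algorithm to 121601 and 17059:
121601 = 7*17059 + 2188
17059 = 7*2188 + 1743
2188 = 1*1743 + 445
1743 = 3*445 + 408
445 = 1*408 + 37
408 = 11*37 + 1
37 = 37*1 + 0
gcd = 1, so the inverse exists. Back-substitute:
1 = 408 − 11·37
1 = −11·445 + 12·408
1 = 12·1743 − 47·445
1 = −47·2188 + 59·1743
1 = 59·17059 − 460·2188
1 = −460·121601 + 3279·17059
So 17059·3279 ≡ 1 (mod 121601).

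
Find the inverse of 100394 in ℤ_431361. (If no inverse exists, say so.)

no inverse exists

Euclidean algorithm on 431361, 100394:
431361 = 4·100394 + 29785
100394 = 3·29785 + 11039
29785 = 2·11039 + 7707
11039 = 1·7707 + 3332
7707 = 2·3332 + 1043
3332 = 3·1043 + 203
1043 = 5·203 + 28
203 = 7·28 + 7
28 = 4·7 + 0
The gcd is 7, not 1, hence no inverse exists.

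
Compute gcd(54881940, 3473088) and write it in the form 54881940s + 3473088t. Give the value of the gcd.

Apply Euclid's algorithm to 54881940 and 3473088:
54881940 = 15*3473088 + 2785620
3473088 = 1*2785620 + 687468
2785620 = 4*687468 + 35748
687468 = 19*35748 + 8256
35748 = 4*8256 + 2724
8256 = 3*2724 + 84
2724 = 32*84 + 36
84 = 2*36 + 12
36 = 3*12 + 0
gcd(54881940, 3473088) = 12.
Working backward:
12 = 84 − 2·36
12 = −2·2724 + 65·84
12 = 65·8256 − 197·2724
12 = −197·35748 + 853·8256
12 = 853·687468 − 16404·35748
12 = −16404·2785620 + 66469·687468
12 = 66469·3473088 − 82873·2785620
12 = −82873·54881940 + 1309564·3473088
So 12 = (-82873)·54881940 + (1309564)·3473088.

12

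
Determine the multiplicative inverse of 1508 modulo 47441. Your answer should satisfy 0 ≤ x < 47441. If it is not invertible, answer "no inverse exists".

37720

Run Euclid on (47441, 1508):
47441 = 31·1508 + 693
1508 = 2·693 + 122
693 = 5·122 + 83
122 = 1·83 + 39
83 = 2·39 + 5
39 = 7·5 + 4
5 = 1·4 + 1
4 = 4·1 + 0
Since gcd(1508, 47441) = 1, back-substitute to write 1 as a combination:
1 = 5 − 4
1 = −39 + 8·5
1 = 8·83 − 17·39
1 = −17·122 + 25·83
1 = 25·693 − 142·122
1 = −142·1508 + 309·693
1 = 309·47441 − 9721·1508
Thus 1508·(-9721) ≡ 1 (mod 47441); reducing, -9721 mod 47441 = 37720.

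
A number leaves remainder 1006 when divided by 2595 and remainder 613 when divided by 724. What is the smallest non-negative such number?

584881

Write x = 1006 + 2595·k. Then 2595·k ≡ 613 − 1006 ≡ 331 (mod 724).
Need 2595⁻¹ mod 724. Extended Euclid on (724, 423):
724 = 1*423 + 301
423 = 1*301 + 122
301 = 2*122 + 57
122 = 2*57 + 8
57 = 7*8 + 1
8 = 8*1 + 0
Back-substitute:
1 = 57 − 7·8
1 = −7·122 + 15·57
1 = 15·301 − 37·122
1 = −37·423 + 52·301
1 = 52·724 − 89·423
2595⁻¹ ≡ 635 (mod 724), so k ≡ 635·331 ≡ 225 (mod 724).
x = 1006 + 2595·225 = 584881.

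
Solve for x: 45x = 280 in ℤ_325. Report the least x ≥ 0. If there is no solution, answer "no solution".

First find gcd(45, 325):
325 = 7*45 + 10
45 = 4*10 + 5
10 = 2*5 + 0
gcd = 5 and 5 | 280, so solutions exist. Divide through by 5: 9x ≡ 56 (mod 65).
Now find 9⁻¹ mod 65:
65 = 7*9 + 2
9 = 4*2 + 1
2 = 2*1 + 0
Back-substitute:
1 = 9 − 4·2
1 = −4·65 + 29·9
So 9⁻¹ ≡ 29 (mod 65).
Then x ≡ 29·56 ≡ 64 (mod 65); the smallest non-negative solution is x = 64.

64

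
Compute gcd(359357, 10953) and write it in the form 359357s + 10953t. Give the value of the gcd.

1

Repeated division:
359357 = 32·10953 + 8861
10953 = 1·8861 + 2092
8861 = 4·2092 + 493
2092 = 4·493 + 120
493 = 4·120 + 13
120 = 9·13 + 3
13 = 4·3 + 1
3 = 3·1 + 0
gcd(359357, 10953) = 1.
Express as a combination:
1 = 13 − 4·3
1 = −4·120 + 37·13
1 = 37·493 − 152·120
1 = −152·2092 + 645·493
1 = 645·8861 − 2732·2092
1 = −2732·10953 + 3377·8861
1 = 3377·359357 − 110796·10953
So 1 = (3377)·359357 + (-110796)·10953.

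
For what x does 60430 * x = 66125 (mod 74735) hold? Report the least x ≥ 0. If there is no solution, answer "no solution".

First find gcd(60430, 74735):
74735 = 1×60430 + 14305
60430 = 4×14305 + 3210
14305 = 4×3210 + 1465
3210 = 2×1465 + 280
1465 = 5×280 + 65
280 = 4×65 + 20
65 = 3×20 + 5
20 = 4×5 + 0
gcd = 5 and 5 | 66125, so solutions exist. Divide through by 5: 12086x ≡ 13225 (mod 14947).
Now find 12086⁻¹ mod 14947:
14947 = 1·12086 + 2861
12086 = 4·2861 + 642
2861 = 4·642 + 293
642 = 2·293 + 56
293 = 5·56 + 13
56 = 4·13 + 4
13 = 3·4 + 1
4 = 4·1 + 0
Back-substitute:
1 = 13 − 3·4
1 = −3·56 + 13·13
1 = 13·293 − 68·56
1 = −68·642 + 149·293
1 = 149·2861 − 664·642
1 = −664·12086 + 2805·2861
1 = 2805·14947 − 3469·12086
So 12086·(-3469) ≡ 1 (mod 14947), i.e. 12086⁻¹ ≡ 11478.
Then x ≡ 11478·13225 ≡ 9765 (mod 14947); the smallest non-negative solution is x = 9765.

9765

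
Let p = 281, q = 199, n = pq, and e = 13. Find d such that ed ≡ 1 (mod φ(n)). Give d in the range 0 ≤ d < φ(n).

34117

φ(n) = (p−1)(q−1) = 280·198 = 55440.
Need d with 13·d ≡ 1 (mod 55440). Apply the extended Euclidean algorithm:
55440 = 4264×13 + 8
13 = 1×8 + 5
8 = 1×5 + 3
5 = 1×3 + 2
3 = 1×2 + 1
2 = 2×1 + 0
Back-substitute:
1 = 3 − 2
1 = −5 + 2·3
1 = 2·8 − 3·5
1 = −3·13 + 5·8
1 = 5·55440 − 21323·13
So 13·(-21323) ≡ 1 (mod 55440), hence d ≡ -21323 ≡ 34117 (mod 55440).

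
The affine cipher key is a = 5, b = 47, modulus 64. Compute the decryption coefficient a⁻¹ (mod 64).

Run Euclid on (64, 5):
64 = 12*5 + 4
5 = 1*4 + 1
4 = 4*1 + 0
The gcd is 1. Working backward:
1 = 5 − 4
1 = −64 + 13·5
So 5·13 ≡ 1 (mod 64).

13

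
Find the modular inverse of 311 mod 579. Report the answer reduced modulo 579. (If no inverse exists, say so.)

404

Apply the Euclidean algorithm to 579 and 311:
579 = 1×311 + 268
311 = 1×268 + 43
268 = 6×43 + 10
43 = 4×10 + 3
10 = 3×3 + 1
3 = 3×1 + 0
The gcd is 1. Working backward:
1 = 10 − 3·3
1 = −3·43 + 13·10
1 = 13·268 − 81·43
1 = −81·311 + 94·268
1 = 94·579 − 175·311
Thus 311·(-175) ≡ 1 (mod 579); reducing, -175 mod 579 = 404.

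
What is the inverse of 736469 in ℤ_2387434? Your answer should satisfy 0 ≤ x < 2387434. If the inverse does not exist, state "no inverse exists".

Apply the Euclidean algorithm to 2387434 and 736469:
2387434 = 3*736469 + 178027
736469 = 4*178027 + 24361
178027 = 7*24361 + 7500
24361 = 3*7500 + 1861
7500 = 4*1861 + 56
1861 = 33*56 + 13
56 = 4*13 + 4
13 = 3*4 + 1
4 = 4*1 + 0
gcd = 1, so the inverse exists. Back-substitute:
1 = 13 − 3·4
1 = −3·56 + 13·13
1 = 13·1861 − 432·56
1 = −432·7500 + 1741·1861
1 = 1741·24361 − 5655·7500
1 = −5655·178027 + 41326·24361
1 = 41326·736469 − 170959·178027
1 = −170959·2387434 + 554203·736469
So 736469·554203 ≡ 1 (mod 2387434).

554203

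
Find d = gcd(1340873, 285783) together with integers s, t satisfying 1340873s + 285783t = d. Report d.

1

Repeated division:
1340873 = 4·285783 + 197741
285783 = 1·197741 + 88042
197741 = 2·88042 + 21657
88042 = 4·21657 + 1414
21657 = 15·1414 + 447
1414 = 3·447 + 73
447 = 6·73 + 9
73 = 8·9 + 1
9 = 9·1 + 0
gcd(1340873, 285783) = 1.
Working backward:
1 = 73 − 8·9
1 = −8·447 + 49·73
1 = 49·1414 − 155·447
1 = −155·21657 + 2374·1414
1 = 2374·88042 − 9651·21657
1 = −9651·197741 + 21676·88042
1 = 21676·285783 − 31327·197741
1 = −31327·1340873 + 146984·285783
So 1 = (-31327)·1340873 + (146984)·285783.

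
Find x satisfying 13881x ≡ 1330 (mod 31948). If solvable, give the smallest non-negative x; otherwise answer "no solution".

First find gcd(13881, 31948):
31948 = 2·13881 + 4186
13881 = 3·4186 + 1323
4186 = 3·1323 + 217
1323 = 6·217 + 21
217 = 10·21 + 7
21 = 3·7 + 0
gcd = 7 and 7 | 1330, so solutions exist. Divide through by 7: 1983x ≡ 190 (mod 4564).
Now find 1983⁻¹ mod 4564:
4564 = 2·1983 + 598
1983 = 3·598 + 189
598 = 3·189 + 31
189 = 6·31 + 3
31 = 10·3 + 1
3 = 3·1 + 0
Back-substitute:
1 = 31 − 10·3
1 = −10·189 + 61·31
1 = 61·598 − 193·189
1 = −193·1983 + 640·598
1 = 640·4564 − 1473·1983
So 1983·(-1473) ≡ 1 (mod 4564), i.e. 1983⁻¹ ≡ 3091.
Then x ≡ 3091·190 ≡ 3098 (mod 4564); the smallest non-negative solution is x = 3098.

3098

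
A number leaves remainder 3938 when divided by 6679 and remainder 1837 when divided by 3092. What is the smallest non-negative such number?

5941569

Write x = 3938 + 6679·k. Then 6679·k ≡ 1837 − 3938 ≡ 991 (mod 3092).
Need 6679⁻¹ mod 3092. Extended Euclid on (3092, 495):
3092 = 6·495 + 122
495 = 4·122 + 7
122 = 17·7 + 3
7 = 2·3 + 1
3 = 3·1 + 0
Back-substitute:
1 = 7 − 2·3
1 = −2·122 + 35·7
1 = 35·495 − 142·122
1 = −142·3092 + 887·495
6679⁻¹ ≡ 887 (mod 3092), so k ≡ 887·991 ≡ 889 (mod 3092).
x = 3938 + 6679·889 = 5941569.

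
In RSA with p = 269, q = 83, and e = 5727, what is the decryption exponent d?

φ(n) = (p−1)(q−1) = 268·82 = 21976.
Need d with 5727·d ≡ 1 (mod 21976). Apply the extended Euclidean algorithm:
21976 = 3×5727 + 4795
5727 = 1×4795 + 932
4795 = 5×932 + 135
932 = 6×135 + 122
135 = 1×122 + 13
122 = 9×13 + 5
13 = 2×5 + 3
5 = 1×3 + 2
3 = 1×2 + 1
2 = 2×1 + 0
Back-substitute:
1 = 3 − 2
1 = −5 + 2·3
1 = 2·13 − 5·5
1 = −5·122 + 47·13
1 = 47·135 − 52·122
1 = −52·932 + 359·135
1 = 359·4795 − 1847·932
1 = −1847·5727 + 2206·4795
1 = 2206·21976 − 8465·5727
So 5727·(-8465) ≡ 1 (mod 21976), hence d ≡ -8465 ≡ 13511 (mod 21976).

13511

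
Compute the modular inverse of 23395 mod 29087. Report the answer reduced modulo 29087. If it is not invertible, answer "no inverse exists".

Run Euclid on (29087, 23395):
29087 = 1·23395 + 5692
23395 = 4·5692 + 627
5692 = 9·627 + 49
627 = 12·49 + 39
49 = 1·39 + 10
39 = 3·10 + 9
10 = 1·9 + 1
9 = 9·1 + 0
The gcd is 1. Working backward:
1 = 10 − 9
1 = −39 + 4·10
1 = 4·49 − 5·39
1 = −5·627 + 64·49
1 = 64·5692 − 581·627
1 = −581·23395 + 2388·5692
1 = 2388·29087 − 2969·23395
Thus 23395·(-2969) ≡ 1 (mod 29087); reducing, -2969 mod 29087 = 26118.

26118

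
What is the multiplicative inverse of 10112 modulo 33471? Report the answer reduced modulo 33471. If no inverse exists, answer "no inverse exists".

29873

Apply the Euclidean algorithm to 33471 and 10112:
33471 = 3·10112 + 3135
10112 = 3·3135 + 707
3135 = 4·707 + 307
707 = 2·307 + 93
307 = 3·93 + 28
93 = 3·28 + 9
28 = 3·9 + 1
9 = 9·1 + 0
gcd = 1, so the inverse exists. Back-substitute:
1 = 28 − 3·9
1 = −3·93 + 10·28
1 = 10·307 − 33·93
1 = −33·707 + 76·307
1 = 76·3135 − 337·707
1 = −337·10112 + 1087·3135
1 = 1087·33471 − 3598·10112
So 10112·(-3598) ≡ 1 (mod 33471), and -3598 ≡ 29873 (mod 33471).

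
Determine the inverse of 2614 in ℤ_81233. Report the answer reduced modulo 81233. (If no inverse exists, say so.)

Run Euclid on (81233, 2614):
81233 = 31·2614 + 199
2614 = 13·199 + 27
199 = 7·27 + 10
27 = 2·10 + 7
10 = 1·7 + 3
7 = 2·3 + 1
3 = 3·1 + 0
Since gcd(2614, 81233) = 1, back-substitute to write 1 as a combination:
1 = 7 − 2·3
1 = −2·10 + 3·7
1 = 3·27 − 8·10
1 = −8·199 + 59·27
1 = 59·2614 − 775·199
1 = −775·81233 + 24084·2614
So 2614·24084 ≡ 1 (mod 81233).

24084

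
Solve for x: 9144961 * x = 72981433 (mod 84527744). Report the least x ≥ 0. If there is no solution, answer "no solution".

First find gcd(9144961, 84527744):
84527744 = 9*9144961 + 2223095
9144961 = 4*2223095 + 252581
2223095 = 8*252581 + 202447
252581 = 1*202447 + 50134
202447 = 4*50134 + 1911
50134 = 26*1911 + 448
1911 = 4*448 + 119
448 = 3*119 + 91
119 = 1*91 + 28
91 = 3*28 + 7
28 = 4*7 + 0
gcd = 7 and 7 | 72981433, so solutions exist. Divide through by 7: 1306423x ≡ 10425919 (mod 12075392).
Now find 1306423⁻¹ mod 12075392:
12075392 = 9×1306423 + 317585
1306423 = 4×317585 + 36083
317585 = 8×36083 + 28921
36083 = 1×28921 + 7162
28921 = 4×7162 + 273
7162 = 26×273 + 64
273 = 4×64 + 17
64 = 3×17 + 13
17 = 1×13 + 4
13 = 3×4 + 1
4 = 4×1 + 0
Back-substitute:
1 = 13 − 3·4
1 = −3·17 + 4·13
1 = 4·64 − 15·17
1 = −15·273 + 64·64
1 = 64·7162 − 1679·273
1 = −1679·28921 + 6780·7162
1 = 6780·36083 − 8459·28921
1 = −8459·317585 + 74452·36083
1 = 74452·1306423 − 306267·317585
1 = −306267·12075392 + 2830855·1306423
So 1306423⁻¹ ≡ 2830855 (mod 12075392).
Then x ≡ 2830855·10425919 ≡ 2367673 (mod 12075392); the smallest non-negative solution is x = 2367673.

2367673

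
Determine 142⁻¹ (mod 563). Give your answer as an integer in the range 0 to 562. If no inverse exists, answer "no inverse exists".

226

Apply the Euclidean algorithm to 563 and 142:
563 = 3*142 + 137
142 = 1*137 + 5
137 = 27*5 + 2
5 = 2*2 + 1
2 = 2*1 + 0
The gcd is 1. Working backward:
1 = 5 − 2·2
1 = −2·137 + 55·5
1 = 55·142 − 57·137
1 = −57·563 + 226·142
So 142·226 ≡ 1 (mod 563).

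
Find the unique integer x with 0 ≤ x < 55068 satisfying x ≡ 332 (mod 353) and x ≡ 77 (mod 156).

3509

Write x = 332 + 353·k. Then 353·k ≡ 77 − 332 ≡ 57 (mod 156).
Need 353⁻¹ mod 156. Extended Euclid on (156, 41):
156 = 3*41 + 33
41 = 1*33 + 8
33 = 4*8 + 1
8 = 8*1 + 0
Back-substitute:
1 = 33 − 4·8
1 = −4·41 + 5·33
1 = 5·156 − 19·41
353⁻¹ ≡ 137 (mod 156), so k ≡ 137·57 ≡ 9 (mod 156).
x = 332 + 353·9 = 3509.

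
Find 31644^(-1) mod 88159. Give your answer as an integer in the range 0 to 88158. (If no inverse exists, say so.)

Apply the Euclidean algorithm to 88159 and 31644:
88159 = 2·31644 + 24871
31644 = 1·24871 + 6773
24871 = 3·6773 + 4552
6773 = 1·4552 + 2221
4552 = 2·2221 + 110
2221 = 20·110 + 21
110 = 5·21 + 5
21 = 4·5 + 1
5 = 5·1 + 0
The gcd is 1. Working backward:
1 = 21 − 4·5
1 = −4·110 + 21·21
1 = 21·2221 − 424·110
1 = −424·4552 + 869·2221
1 = 869·6773 − 1293·4552
1 = −1293·24871 + 4748·6773
1 = 4748·31644 − 6041·24871
1 = −6041·88159 + 16830·31644
So 31644·16830 ≡ 1 (mod 88159).

16830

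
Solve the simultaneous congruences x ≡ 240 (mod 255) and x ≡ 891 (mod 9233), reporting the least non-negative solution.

Write x = 240 + 255·k. Then 255·k ≡ 891 − 240 ≡ 651 (mod 9233).
Need 255⁻¹ mod 9233. Extended Euclid on (9233, 255):
9233 = 36*255 + 53
255 = 4*53 + 43
53 = 1*43 + 10
43 = 4*10 + 3
10 = 3*3 + 1
3 = 3*1 + 0
Back-substitute:
1 = 10 − 3·3
1 = −3·43 + 13·10
1 = 13·53 − 16·43
1 = −16·255 + 77·53
1 = 77·9233 − 2788·255
255⁻¹ ≡ 6445 (mod 9233), so k ≡ 6445·651 ≡ 3913 (mod 9233).
x = 240 + 255·3913 = 998055.

998055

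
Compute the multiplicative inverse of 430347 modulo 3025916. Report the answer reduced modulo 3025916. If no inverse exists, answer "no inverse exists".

Extended Euclidean algorithm:
3025916 = 7*430347 + 13487
430347 = 31*13487 + 12250
13487 = 1*12250 + 1237
12250 = 9*1237 + 1117
1237 = 1*1117 + 120
1117 = 9*120 + 37
120 = 3*37 + 9
37 = 4*9 + 1
9 = 9*1 + 0
Since gcd(430347, 3025916) = 1, back-substitute to write 1 as a combination:
1 = 37 − 4·9
1 = −4·120 + 13·37
1 = 13·1117 − 121·120
1 = −121·1237 + 134·1117
1 = 134·12250 − 1327·1237
1 = −1327·13487 + 1461·12250
1 = 1461·430347 − 46618·13487
1 = −46618·3025916 + 327787·430347
So 430347·327787 ≡ 1 (mod 3025916).

327787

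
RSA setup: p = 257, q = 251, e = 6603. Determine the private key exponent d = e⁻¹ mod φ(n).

55267

φ(n) = (p−1)(q−1) = 256·250 = 64000.
Need d with 6603·d ≡ 1 (mod 64000). Apply the extended Euclidean algorithm:
64000 = 9×6603 + 4573
6603 = 1×4573 + 2030
4573 = 2×2030 + 513
2030 = 3×513 + 491
513 = 1×491 + 22
491 = 22×22 + 7
22 = 3×7 + 1
7 = 7×1 + 0
Back-substitute:
1 = 22 − 3·7
1 = −3·491 + 67·22
1 = 67·513 − 70·491
1 = −70·2030 + 277·513
1 = 277·4573 − 624·2030
1 = −624·6603 + 901·4573
1 = 901·64000 − 8733·6603
So 6603·(-8733) ≡ 1 (mod 64000), hence d ≡ -8733 ≡ 55267 (mod 64000).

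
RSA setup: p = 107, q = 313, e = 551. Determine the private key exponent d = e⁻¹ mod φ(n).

φ(n) = (p−1)(q−1) = 106·312 = 33072.
Need d with 551·d ≡ 1 (mod 33072). Apply the extended Euclidean algorithm:
33072 = 60*551 + 12
551 = 45*12 + 11
12 = 1*11 + 1
11 = 11*1 + 0
Back-substitute:
1 = 12 − 11
1 = −551 + 46·12
1 = 46·33072 − 2761·551
So 551·(-2761) ≡ 1 (mod 33072), hence d ≡ -2761 ≡ 30311 (mod 33072).

30311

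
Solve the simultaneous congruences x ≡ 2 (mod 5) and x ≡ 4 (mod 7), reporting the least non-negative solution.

Write x = 2 + 5·k. Then 5·k ≡ 4 − 2 ≡ 2 (mod 7).
Need 5⁻¹ mod 7. Extended Euclid on (7, 5):
7 = 1·5 + 2
5 = 2·2 + 1
2 = 2·1 + 0
Back-substitute:
1 = 5 − 2·2
1 = −2·7 + 3·5
5⁻¹ ≡ 3 (mod 7), so k ≡ 3·2 ≡ 6 (mod 7).
x = 2 + 5·6 = 32.

32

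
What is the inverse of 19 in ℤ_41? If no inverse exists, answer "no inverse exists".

Apply the Euclidean algorithm to 41 and 19:
41 = 2·19 + 3
19 = 6·3 + 1
3 = 3·1 + 0
The gcd is 1. Working backward:
1 = 19 − 6·3
1 = −6·41 + 13·19
So 19·13 ≡ 1 (mod 41).

13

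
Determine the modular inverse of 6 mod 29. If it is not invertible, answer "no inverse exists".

gcd(29, 6) by repeated division:
29 = 4·6 + 5
6 = 1·5 + 1
5 = 5·1 + 0
The gcd is 1. Working backward:
1 = 6 − 5
1 = −29 + 5·6
So 6·5 ≡ 1 (mod 29).

5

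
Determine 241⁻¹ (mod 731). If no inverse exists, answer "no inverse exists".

91

gcd(731, 241) by repeated division:
731 = 3·241 + 8
241 = 30·8 + 1
8 = 8·1 + 0
Since gcd(241, 731) = 1, back-substitute to write 1 as a combination:
1 = 241 − 30·8
1 = −30·731 + 91·241
So 241·91 ≡ 1 (mod 731).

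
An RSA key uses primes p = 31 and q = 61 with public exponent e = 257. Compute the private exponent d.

1793

φ(n) = (p−1)(q−1) = 30·60 = 1800.
Need d with 257·d ≡ 1 (mod 1800). Apply the extended Euclidean algorithm:
1800 = 7×257 + 1
257 = 257×1 + 0
Back-substitute:
1 = 1800 − 7·257
So 257·(-7) ≡ 1 (mod 1800), hence d ≡ -7 ≡ 1793 (mod 1800).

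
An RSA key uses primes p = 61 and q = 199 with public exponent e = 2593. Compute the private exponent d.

5617

φ(n) = (p−1)(q−1) = 60·198 = 11880.
Need d with 2593·d ≡ 1 (mod 11880). Apply the extended Euclidean algorithm:
11880 = 4*2593 + 1508
2593 = 1*1508 + 1085
1508 = 1*1085 + 423
1085 = 2*423 + 239
423 = 1*239 + 184
239 = 1*184 + 55
184 = 3*55 + 19
55 = 2*19 + 17
19 = 1*17 + 2
17 = 8*2 + 1
2 = 2*1 + 0
Back-substitute:
1 = 17 − 8·2
1 = −8·19 + 9·17
1 = 9·55 − 26·19
1 = −26·184 + 87·55
1 = 87·239 − 113·184
1 = −113·423 + 200·239
1 = 200·1085 − 513·423
1 = −513·1508 + 713·1085
1 = 713·2593 − 1226·1508
1 = −1226·11880 + 5617·2593
So 2593·5617 ≡ 1 (mod 11880), hence d = 5617.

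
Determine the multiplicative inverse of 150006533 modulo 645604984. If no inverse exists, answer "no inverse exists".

496098325

Extended Euclidean algorithm:
645604984 = 4*150006533 + 45578852
150006533 = 3*45578852 + 13269977
45578852 = 3*13269977 + 5768921
13269977 = 2*5768921 + 1732135
5768921 = 3*1732135 + 572516
1732135 = 3*572516 + 14587
572516 = 39*14587 + 3623
14587 = 4*3623 + 95
3623 = 38*95 + 13
95 = 7*13 + 4
13 = 3*4 + 1
4 = 4*1 + 0
gcd = 1, so the inverse exists. Back-substitute:
1 = 13 − 3·4
1 = −3·95 + 22·13
1 = 22·3623 − 839·95
1 = −839·14587 + 3378·3623
1 = 3378·572516 − 132581·14587
1 = −132581·1732135 + 401121·572516
1 = 401121·5768921 − 1335944·1732135
1 = −1335944·13269977 + 3073009·5768921
1 = 3073009·45578852 − 10554971·13269977
1 = −10554971·150006533 + 34737922·45578852
1 = 34737922·645604984 − 149506659·150006533
So 150006533·(-149506659) ≡ 1 (mod 645604984), and -149506659 ≡ 496098325 (mod 645604984).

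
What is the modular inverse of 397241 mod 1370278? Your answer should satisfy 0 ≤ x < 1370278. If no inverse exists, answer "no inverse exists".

no inverse exists

Compute gcd(397241, 1370278):
1370278 = 3*397241 + 178555
397241 = 2*178555 + 40131
178555 = 4*40131 + 18031
40131 = 2*18031 + 4069
18031 = 4*4069 + 1755
4069 = 2*1755 + 559
1755 = 3*559 + 78
559 = 7*78 + 13
78 = 6*13 + 0
Since gcd = 13 > 1, 397241 is not a unit mod 1370278.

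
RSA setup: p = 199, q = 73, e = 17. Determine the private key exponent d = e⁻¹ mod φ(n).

φ(n) = (p−1)(q−1) = 198·72 = 14256.
Need d with 17·d ≡ 1 (mod 14256). Apply the extended Euclidean algorithm:
14256 = 838·17 + 10
17 = 1·10 + 7
10 = 1·7 + 3
7 = 2·3 + 1
3 = 3·1 + 0
Back-substitute:
1 = 7 − 2·3
1 = −2·10 + 3·7
1 = 3·17 − 5·10
1 = −5·14256 + 4193·17
So 17·4193 ≡ 1 (mod 14256), hence d = 4193.

4193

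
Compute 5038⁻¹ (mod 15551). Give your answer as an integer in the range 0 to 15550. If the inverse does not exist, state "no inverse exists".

2491

Run Euclid on (15551, 5038):
15551 = 3·5038 + 437
5038 = 11·437 + 231
437 = 1·231 + 206
231 = 1·206 + 25
206 = 8·25 + 6
25 = 4·6 + 1
6 = 6·1 + 0
gcd = 1, so the inverse exists. Back-substitute:
1 = 25 − 4·6
1 = −4·206 + 33·25
1 = 33·231 − 37·206
1 = −37·437 + 70·231
1 = 70·5038 − 807·437
1 = −807·15551 + 2491·5038
So 5038·2491 ≡ 1 (mod 15551).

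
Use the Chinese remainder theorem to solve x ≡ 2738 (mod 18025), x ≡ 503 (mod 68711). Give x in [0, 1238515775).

1222025638

Write x = 2738 + 18025·k. Then 18025·k ≡ 503 − 2738 ≡ 66476 (mod 68711).
Need 18025⁻¹ mod 68711. Extended Euclid on (68711, 18025):
68711 = 3·18025 + 14636
18025 = 1·14636 + 3389
14636 = 4·3389 + 1080
3389 = 3·1080 + 149
1080 = 7·149 + 37
149 = 4·37 + 1
37 = 37·1 + 0
Back-substitute:
1 = 149 − 4·37
1 = −4·1080 + 29·149
1 = 29·3389 − 91·1080
1 = −91·14636 + 393·3389
1 = 393·18025 − 484·14636
1 = −484·68711 + 1845·18025
18025⁻¹ ≡ 1845 (mod 68711), so k ≡ 1845·66476 ≡ 67796 (mod 68711).
x = 2738 + 18025·67796 = 1222025638.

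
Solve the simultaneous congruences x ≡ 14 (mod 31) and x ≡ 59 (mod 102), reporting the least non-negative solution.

Write x = 14 + 31·k. Then 31·k ≡ 59 − 14 ≡ 45 (mod 102).
Need 31⁻¹ mod 102. Extended Euclid on (102, 31):
102 = 3·31 + 9
31 = 3·9 + 4
9 = 2·4 + 1
4 = 4·1 + 0
Back-substitute:
1 = 9 − 2·4
1 = −2·31 + 7·9
1 = 7·102 − 23·31
31⁻¹ ≡ 79 (mod 102), so k ≡ 79·45 ≡ 87 (mod 102).
x = 14 + 31·87 = 2711.

2711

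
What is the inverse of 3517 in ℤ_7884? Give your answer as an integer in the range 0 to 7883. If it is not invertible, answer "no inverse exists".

gcd(7884, 3517) by repeated division:
7884 = 2×3517 + 850
3517 = 4×850 + 117
850 = 7×117 + 31
117 = 3×31 + 24
31 = 1×24 + 7
24 = 3×7 + 3
7 = 2×3 + 1
3 = 3×1 + 0
gcd = 1, so the inverse exists. Back-substitute:
1 = 7 − 2·3
1 = −2·24 + 7·7
1 = 7·31 − 9·24
1 = −9·117 + 34·31
1 = 34·850 − 247·117
1 = −247·3517 + 1022·850
1 = 1022·7884 − 2291·3517
Hence 3517⁻¹ ≡ -2291 ≡ 5593 (mod 7884).

5593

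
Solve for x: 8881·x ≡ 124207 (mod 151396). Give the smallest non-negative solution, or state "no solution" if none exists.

8691

First find gcd(8881, 151396):
151396 = 17·8881 + 419
8881 = 21·419 + 82
419 = 5·82 + 9
82 = 9·9 + 1
9 = 9·1 + 0
gcd = 1, so a unique solution mod 151396 exists.
Back-substitute for the Bézout coefficients:
1 = 82 − 9·9
1 = −9·419 + 46·82
1 = 46·8881 − 975·419
1 = −975·151396 + 16621·8881
So 8881·(16621) ≡ 1 (mod 151396), giving 8881⁻¹ ≡ 16621.
x ≡ 8881⁻¹·124207 ≡ 16621·124207 ≡ 8691 (mod 151396).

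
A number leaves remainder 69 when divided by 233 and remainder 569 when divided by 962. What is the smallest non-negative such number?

Write x = 69 + 233·k. Then 233·k ≡ 569 − 69 ≡ 500 (mod 962).
Need 233⁻¹ mod 962. Extended Euclid on (962, 233):
962 = 4×233 + 30
233 = 7×30 + 23
30 = 1×23 + 7
23 = 3×7 + 2
7 = 3×2 + 1
2 = 2×1 + 0
Back-substitute:
1 = 7 − 3·2
1 = −3·23 + 10·7
1 = 10·30 − 13·23
1 = −13·233 + 101·30
1 = 101·962 − 417·233
233⁻¹ ≡ 545 (mod 962), so k ≡ 545·500 ≡ 254 (mod 962).
x = 69 + 233·254 = 59251.

59251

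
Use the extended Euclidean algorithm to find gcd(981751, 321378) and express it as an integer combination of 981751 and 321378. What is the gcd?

Apply Euclid's algorithm to 981751 and 321378:
981751 = 3*321378 + 17617
321378 = 18*17617 + 4272
17617 = 4*4272 + 529
4272 = 8*529 + 40
529 = 13*40 + 9
40 = 4*9 + 4
9 = 2*4 + 1
4 = 4*1 + 0
gcd(981751, 321378) = 1.
Express as a combination:
1 = 9 − 2·4
1 = −2·40 + 9·9
1 = 9·529 − 119·40
1 = −119·4272 + 961·529
1 = 961·17617 − 3963·4272
1 = −3963·321378 + 72295·17617
1 = 72295·981751 − 220848·321378
So 1 = (72295)·981751 + (-220848)·321378.

1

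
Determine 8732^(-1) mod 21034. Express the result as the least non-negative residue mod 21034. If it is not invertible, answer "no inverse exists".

Euclidean algorithm on 21034, 8732:
21034 = 2·8732 + 3570
8732 = 2·3570 + 1592
3570 = 2·1592 + 386
1592 = 4·386 + 48
386 = 8·48 + 2
48 = 24·2 + 0
gcd(8732, 21034) = 2 ≠ 1, so 8732 has no multiplicative inverse modulo 21034.

no inverse exists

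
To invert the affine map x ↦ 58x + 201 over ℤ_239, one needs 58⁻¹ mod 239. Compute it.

Run Euclid on (239, 58):
239 = 4*58 + 7
58 = 8*7 + 2
7 = 3*2 + 1
2 = 2*1 + 0
gcd = 1, so the inverse exists. Back-substitute:
1 = 7 − 3·2
1 = −3·58 + 25·7
1 = 25·239 − 103·58
Hence 58⁻¹ ≡ -103 ≡ 136 (mod 239).

136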